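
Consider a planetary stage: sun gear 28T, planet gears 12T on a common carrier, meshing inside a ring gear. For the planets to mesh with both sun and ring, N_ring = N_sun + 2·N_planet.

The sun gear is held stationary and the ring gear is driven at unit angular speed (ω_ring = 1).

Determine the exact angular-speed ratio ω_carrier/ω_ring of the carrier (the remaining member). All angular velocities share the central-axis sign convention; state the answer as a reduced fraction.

13/20

N_ring = 28 + 2·12 = 52
28(ω_s−ω_c) = −52(ω_r−ω_c),  ω_s=0, ω_r=1
28(0−ω_c) = −52(1−ω_c)  ⇒  80ω_c = 52  ⇒  ω_c = 13/20
ω_c/ω_r = 13/20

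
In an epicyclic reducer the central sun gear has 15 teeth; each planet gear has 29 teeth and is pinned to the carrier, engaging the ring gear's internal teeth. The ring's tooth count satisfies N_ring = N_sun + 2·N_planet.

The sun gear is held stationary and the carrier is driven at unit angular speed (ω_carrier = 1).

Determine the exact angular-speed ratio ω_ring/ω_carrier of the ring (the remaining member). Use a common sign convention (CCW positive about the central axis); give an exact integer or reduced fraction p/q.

N_ring = 15 + 2·29 = 73
15(ω_s−ω_c) = −73(ω_r−ω_c),  ω_s=0, ω_c=1
ω_r = 1 − (15/73)(0−1) = 88/73
ω_r/ω_c = 88/73

88/73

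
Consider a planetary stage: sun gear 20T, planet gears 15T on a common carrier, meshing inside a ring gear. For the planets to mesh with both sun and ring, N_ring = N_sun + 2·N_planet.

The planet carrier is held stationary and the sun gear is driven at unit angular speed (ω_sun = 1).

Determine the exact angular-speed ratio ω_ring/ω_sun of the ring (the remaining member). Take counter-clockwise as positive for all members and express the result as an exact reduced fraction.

N_ring = 20 + 2·15 = 50
20(ω_s−ω_c) = −50(ω_r−ω_c),  ω_c=0, ω_s=1
ω_r = 0 − (20/50)(1−0) = -2/5
ω_r/ω_s = -2/5

-2/5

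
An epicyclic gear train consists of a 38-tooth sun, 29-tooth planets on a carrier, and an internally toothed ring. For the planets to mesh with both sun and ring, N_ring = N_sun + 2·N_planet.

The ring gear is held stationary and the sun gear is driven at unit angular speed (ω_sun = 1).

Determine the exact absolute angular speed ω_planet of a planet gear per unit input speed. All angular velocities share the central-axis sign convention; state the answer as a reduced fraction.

N_ring = 38 + 2·29 = 96
38(ω_s−ω_c) = −96(ω_r−ω_c),  ω_r=0, ω_s=1
38(1−ω_c) = −96(0−ω_c)  ⇒  134ω_c = 38  ⇒  ω_c = 19/67
sun–planet: 38·(1−19/67) = −29·(ω_p−ω_c)  ⇒  ω_p−ω_c = −(38/29)·(48/67) = -1824/1943
ω_p = 19/67 − 1824/1943 = -19/29

-19/29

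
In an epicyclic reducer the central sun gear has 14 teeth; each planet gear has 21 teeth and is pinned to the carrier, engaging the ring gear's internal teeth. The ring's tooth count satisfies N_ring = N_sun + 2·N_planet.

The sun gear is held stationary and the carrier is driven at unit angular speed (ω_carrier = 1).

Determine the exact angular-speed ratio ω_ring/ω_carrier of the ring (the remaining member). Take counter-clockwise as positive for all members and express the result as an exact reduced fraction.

N_ring = 14 + 2·21 = 56
14(ω_s−ω_c) = −56(ω_r−ω_c),  ω_s=0, ω_c=1
ω_r = 1 − (14/56)(0−1) = 5/4
ω_r/ω_c = 5/4

5/4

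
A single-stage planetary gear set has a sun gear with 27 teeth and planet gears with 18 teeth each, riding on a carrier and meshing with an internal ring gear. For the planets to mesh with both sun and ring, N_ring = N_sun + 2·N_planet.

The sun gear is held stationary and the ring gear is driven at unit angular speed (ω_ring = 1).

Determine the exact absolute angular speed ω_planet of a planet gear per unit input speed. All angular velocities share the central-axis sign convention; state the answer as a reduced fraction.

N_ring = 27 + 2·18 = 63
27(ω_s−ω_c) = −63(ω_r−ω_c),  ω_s=0, ω_r=1
27(0−ω_c) = −63(1−ω_c)  ⇒  90ω_c = 63  ⇒  ω_c = 7/10
sun–planet: 27·(0−7/10) = −18·(ω_p−ω_c)  ⇒  ω_p−ω_c = −(27/18)·(-7/10) = 21/20
ω_p = 7/10 + 21/20 = 7/4

7/4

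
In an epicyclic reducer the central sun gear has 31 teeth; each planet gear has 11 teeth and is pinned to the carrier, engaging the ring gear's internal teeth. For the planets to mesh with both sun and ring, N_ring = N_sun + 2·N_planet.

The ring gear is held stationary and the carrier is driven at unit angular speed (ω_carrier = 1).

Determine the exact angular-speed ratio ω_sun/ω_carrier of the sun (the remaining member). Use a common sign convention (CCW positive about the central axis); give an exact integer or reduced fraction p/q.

84/31

N_ring = 31 + 2·11 = 53
31(ω_s−ω_c) = −53(ω_r−ω_c),  ω_r=0, ω_c=1
ω_s = 1 − (53/31)(0−1) = 84/31
ω_s/ω_c = 84/31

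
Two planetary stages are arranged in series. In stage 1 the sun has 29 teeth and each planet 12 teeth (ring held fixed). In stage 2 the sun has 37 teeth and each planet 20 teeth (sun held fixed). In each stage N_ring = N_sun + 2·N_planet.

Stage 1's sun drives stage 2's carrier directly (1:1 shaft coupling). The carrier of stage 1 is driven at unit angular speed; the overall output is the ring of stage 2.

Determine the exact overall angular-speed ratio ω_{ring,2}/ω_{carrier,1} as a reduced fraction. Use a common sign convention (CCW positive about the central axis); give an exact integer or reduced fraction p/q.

Stage 1: N_ring = 29 + 2·12 = 53
Stage 1: 29(ω_s−ω_c) = −53(ω_r−ω_c),  ω_r=0, ω_c=1
Stage 1: ω_s = 1 − (53/29)(0−1) = 82/29
  ⇒ ω_s¹/ω_c¹ = 82/29
Stage 2: N_ring = 37 + 2·20 = 77
Stage 2: 37(ω_s−ω_c) = −77(ω_r−ω_c),  ω_s=0, ω_c=1
Stage 2: ω_r = 1 − (37/77)(0−1) = 114/77
  ⇒ ω_r²/ω_c² = 114/77
Coupling ω_c² = ω_s¹ ⇒ overall = 82/29 × 114/77 = 9348/2233

9348/2233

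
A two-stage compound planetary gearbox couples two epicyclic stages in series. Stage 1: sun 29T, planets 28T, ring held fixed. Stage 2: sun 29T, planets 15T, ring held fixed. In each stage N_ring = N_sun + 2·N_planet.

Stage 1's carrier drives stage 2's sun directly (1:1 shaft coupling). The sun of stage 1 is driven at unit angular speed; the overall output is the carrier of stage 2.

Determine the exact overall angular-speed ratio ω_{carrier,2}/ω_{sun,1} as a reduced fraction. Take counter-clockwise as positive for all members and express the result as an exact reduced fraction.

841/10032

Stage 1: N_ring = 29 + 2·28 = 85
Stage 1: 29(ω_s−ω_c) = −85(ω_r−ω_c),  ω_r=0, ω_s=1
Stage 1: 29(1−ω_c) = −85(0−ω_c)  ⇒  114ω_c = 29  ⇒  ω_c = 29/114
  ⇒ ω_c¹/ω_s¹ = 29/114
Stage 2: N_ring = 29 + 2·15 = 59
Stage 2: 29(ω_s−ω_c) = −59(ω_r−ω_c),  ω_r=0, ω_s=1
Stage 2: 29(1−ω_c) = −59(0−ω_c)  ⇒  88ω_c = 29  ⇒  ω_c = 29/88
  ⇒ ω_c²/ω_s² = 29/88
Coupling ω_s² = ω_c¹ ⇒ overall = 29/114 × 29/88 = 841/10032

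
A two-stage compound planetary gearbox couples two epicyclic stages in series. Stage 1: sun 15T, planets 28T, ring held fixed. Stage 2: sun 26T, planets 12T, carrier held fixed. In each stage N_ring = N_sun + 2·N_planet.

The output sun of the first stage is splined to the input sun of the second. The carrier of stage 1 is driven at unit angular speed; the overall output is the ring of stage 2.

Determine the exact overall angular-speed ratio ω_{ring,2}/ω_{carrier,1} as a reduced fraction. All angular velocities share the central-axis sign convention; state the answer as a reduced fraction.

-1118/375

Stage 1: N_ring = 15 + 2·28 = 71
Stage 1: 15(ω_s−ω_c) = −71(ω_r−ω_c),  ω_r=0, ω_c=1
Stage 1: ω_s = 1 − (71/15)(0−1) = 86/15
  ⇒ ω_s¹/ω_c¹ = 86/15
Stage 2: N_ring = 26 + 2·12 = 50
Stage 2: 26(ω_s−ω_c) = −50(ω_r−ω_c),  ω_c=0, ω_s=1
Stage 2: ω_r = 0 − (26/50)(1−0) = -13/25
  ⇒ ω_r²/ω_s² = -13/25
Coupling ω_s² = ω_s¹ ⇒ overall = 86/15 × -13/25 = -1118/375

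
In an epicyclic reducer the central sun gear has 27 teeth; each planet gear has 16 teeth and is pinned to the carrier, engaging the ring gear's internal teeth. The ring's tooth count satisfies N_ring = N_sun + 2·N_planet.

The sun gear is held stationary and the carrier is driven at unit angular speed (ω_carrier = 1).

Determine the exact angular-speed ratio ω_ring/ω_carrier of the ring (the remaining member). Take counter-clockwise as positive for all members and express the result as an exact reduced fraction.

N_ring = 27 + 2·16 = 59
27(ω_s−ω_c) = −59(ω_r−ω_c),  ω_s=0, ω_c=1
ω_r = 1 − (27/59)(0−1) = 86/59
ω_r/ω_c = 86/59

86/59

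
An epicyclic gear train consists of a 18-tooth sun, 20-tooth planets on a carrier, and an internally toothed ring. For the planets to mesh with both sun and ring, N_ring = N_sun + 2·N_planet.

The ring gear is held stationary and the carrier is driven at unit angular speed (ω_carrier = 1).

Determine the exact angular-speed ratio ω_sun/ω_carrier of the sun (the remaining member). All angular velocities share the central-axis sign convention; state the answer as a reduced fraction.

38/9

N_ring = 18 + 2·20 = 58
18(ω_s−ω_c) = −58(ω_r−ω_c),  ω_r=0, ω_c=1
ω_s = 1 − (58/18)(0−1) = 38/9
ω_s/ω_c = 38/9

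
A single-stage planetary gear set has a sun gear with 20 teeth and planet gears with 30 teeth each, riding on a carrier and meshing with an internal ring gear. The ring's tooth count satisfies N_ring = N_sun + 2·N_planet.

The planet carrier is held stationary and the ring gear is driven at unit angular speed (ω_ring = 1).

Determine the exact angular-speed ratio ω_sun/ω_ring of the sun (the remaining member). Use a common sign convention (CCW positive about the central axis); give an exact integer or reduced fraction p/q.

-4

N_ring = 20 + 2·30 = 80
20(ω_s−ω_c) = −80(ω_r−ω_c),  ω_c=0, ω_r=1
ω_s = 0 − (80/20)(1−0) = -4
ω_s/ω_r = -4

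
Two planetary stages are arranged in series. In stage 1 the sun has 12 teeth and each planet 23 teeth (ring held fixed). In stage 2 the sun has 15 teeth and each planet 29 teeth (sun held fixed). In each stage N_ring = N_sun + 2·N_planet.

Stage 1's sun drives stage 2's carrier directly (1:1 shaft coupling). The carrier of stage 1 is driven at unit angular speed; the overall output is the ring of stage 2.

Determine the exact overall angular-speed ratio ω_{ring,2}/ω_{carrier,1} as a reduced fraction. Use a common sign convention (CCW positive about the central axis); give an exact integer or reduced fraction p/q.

Stage 1: N_ring = 12 + 2·23 = 58
Stage 1: 12(ω_s−ω_c) = −58(ω_r−ω_c),  ω_r=0, ω_c=1
Stage 1: ω_s = 1 − (58/12)(0−1) = 35/6
  ⇒ ω_s¹/ω_c¹ = 35/6
Stage 2: N_ring = 15 + 2·29 = 73
Stage 2: 15(ω_s−ω_c) = −73(ω_r−ω_c),  ω_s=0, ω_c=1
Stage 2: ω_r = 1 − (15/73)(0−1) = 88/73
  ⇒ ω_r²/ω_c² = 88/73
Coupling ω_c² = ω_s¹ ⇒ overall = 35/6 × 88/73 = 1540/219

1540/219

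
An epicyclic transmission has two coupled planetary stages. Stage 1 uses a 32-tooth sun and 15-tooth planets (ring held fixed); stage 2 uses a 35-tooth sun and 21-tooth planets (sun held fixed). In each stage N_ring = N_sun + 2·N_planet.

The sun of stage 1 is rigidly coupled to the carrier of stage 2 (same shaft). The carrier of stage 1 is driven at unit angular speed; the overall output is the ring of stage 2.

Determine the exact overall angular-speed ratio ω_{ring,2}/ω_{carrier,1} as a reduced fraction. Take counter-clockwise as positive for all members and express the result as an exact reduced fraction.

47/11

Stage 1: N_ring = 32 + 2·15 = 62
Stage 1: 32(ω_s−ω_c) = −62(ω_r−ω_c),  ω_r=0, ω_c=1
Stage 1: ω_s = 1 − (62/32)(0−1) = 47/16
  ⇒ ω_s¹/ω_c¹ = 47/16
Stage 2: N_ring = 35 + 2·21 = 77
Stage 2: 35(ω_s−ω_c) = −77(ω_r−ω_c),  ω_s=0, ω_c=1
Stage 2: ω_r = 1 − (35/77)(0−1) = 16/11
  ⇒ ω_r²/ω_c² = 16/11
Coupling ω_c² = ω_s¹ ⇒ overall = 47/16 × 16/11 = 47/11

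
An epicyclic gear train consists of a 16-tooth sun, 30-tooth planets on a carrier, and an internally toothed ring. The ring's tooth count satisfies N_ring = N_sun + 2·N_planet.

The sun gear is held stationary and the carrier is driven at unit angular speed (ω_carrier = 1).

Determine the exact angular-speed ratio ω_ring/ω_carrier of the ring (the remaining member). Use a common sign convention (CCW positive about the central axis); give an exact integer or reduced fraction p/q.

23/19

N_ring = 16 + 2·30 = 76
16(ω_s−ω_c) = −76(ω_r−ω_c),  ω_s=0, ω_c=1
ω_r = 1 − (16/76)(0−1) = 23/19
ω_r/ω_c = 23/19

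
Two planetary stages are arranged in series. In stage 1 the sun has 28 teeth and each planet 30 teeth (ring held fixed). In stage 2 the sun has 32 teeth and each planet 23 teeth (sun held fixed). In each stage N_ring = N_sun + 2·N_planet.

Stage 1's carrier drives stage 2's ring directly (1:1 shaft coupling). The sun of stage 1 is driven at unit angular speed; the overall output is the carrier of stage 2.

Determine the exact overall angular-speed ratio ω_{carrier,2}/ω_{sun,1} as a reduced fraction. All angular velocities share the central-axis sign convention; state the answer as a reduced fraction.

Stage 1: N_ring = 28 + 2·30 = 88
Stage 1: 28(ω_s−ω_c) = −88(ω_r−ω_c),  ω_r=0, ω_s=1
Stage 1: 28(1−ω_c) = −88(0−ω_c)  ⇒  116ω_c = 28  ⇒  ω_c = 7/29
  ⇒ ω_c¹/ω_s¹ = 7/29
Stage 2: N_ring = 32 + 2·23 = 78
Stage 2: 32(ω_s−ω_c) = −78(ω_r−ω_c),  ω_s=0, ω_r=1
Stage 2: 32(0−ω_c) = −78(1−ω_c)  ⇒  110ω_c = 78  ⇒  ω_c = 39/55
  ⇒ ω_c²/ω_r² = 39/55
Coupling ω_r² = ω_c¹ ⇒ overall = 7/29 × 39/55 = 273/1595

273/1595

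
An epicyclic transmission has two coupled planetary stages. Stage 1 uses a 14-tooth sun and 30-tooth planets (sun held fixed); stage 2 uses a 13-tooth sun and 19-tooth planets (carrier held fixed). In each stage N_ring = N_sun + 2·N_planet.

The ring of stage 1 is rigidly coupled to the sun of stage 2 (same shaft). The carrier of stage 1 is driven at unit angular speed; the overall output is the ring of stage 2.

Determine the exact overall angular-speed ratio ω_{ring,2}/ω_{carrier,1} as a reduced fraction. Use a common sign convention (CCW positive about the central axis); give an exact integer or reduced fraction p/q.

Stage 1: N_ring = 14 + 2·30 = 74
Stage 1: 14(ω_s−ω_c) = −74(ω_r−ω_c),  ω_s=0, ω_c=1
Stage 1: ω_r = 1 − (14/74)(0−1) = 44/37
  ⇒ ω_r¹/ω_c¹ = 44/37
Stage 2: N_ring = 13 + 2·19 = 51
Stage 2: 13(ω_s−ω_c) = −51(ω_r−ω_c),  ω_c=0, ω_s=1
Stage 2: ω_r = 0 − (13/51)(1−0) = -13/51
  ⇒ ω_r²/ω_s² = -13/51
Coupling ω_s² = ω_r¹ ⇒ overall = 44/37 × -13/51 = -572/1887

-572/1887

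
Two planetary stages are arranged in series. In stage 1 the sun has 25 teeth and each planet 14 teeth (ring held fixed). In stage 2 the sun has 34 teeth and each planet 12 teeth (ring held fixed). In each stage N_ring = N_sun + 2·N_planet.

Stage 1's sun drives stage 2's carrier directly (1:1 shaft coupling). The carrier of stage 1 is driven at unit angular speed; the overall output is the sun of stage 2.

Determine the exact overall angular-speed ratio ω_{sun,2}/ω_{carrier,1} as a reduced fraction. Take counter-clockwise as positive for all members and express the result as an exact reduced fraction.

Stage 1: N_ring = 25 + 2·14 = 53
Stage 1: 25(ω_s−ω_c) = −53(ω_r−ω_c),  ω_r=0, ω_c=1
Stage 1: ω_s = 1 − (53/25)(0−1) = 78/25
  ⇒ ω_s¹/ω_c¹ = 78/25
Stage 2: N_ring = 34 + 2·12 = 58
Stage 2: 34(ω_s−ω_c) = −58(ω_r−ω_c),  ω_r=0, ω_c=1
Stage 2: ω_s = 1 − (58/34)(0−1) = 46/17
  ⇒ ω_s²/ω_c² = 46/17
Coupling ω_c² = ω_s¹ ⇒ overall = 78/25 × 46/17 = 3588/425

3588/425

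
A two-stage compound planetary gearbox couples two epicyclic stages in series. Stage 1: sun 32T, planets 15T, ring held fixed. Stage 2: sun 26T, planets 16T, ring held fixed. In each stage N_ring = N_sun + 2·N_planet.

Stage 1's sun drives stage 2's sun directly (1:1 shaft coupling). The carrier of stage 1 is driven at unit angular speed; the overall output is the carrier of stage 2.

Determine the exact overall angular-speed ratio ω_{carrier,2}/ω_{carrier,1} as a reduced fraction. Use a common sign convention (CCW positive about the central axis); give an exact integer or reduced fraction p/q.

611/672

Stage 1: N_ring = 32 + 2·15 = 62
Stage 1: 32(ω_s−ω_c) = −62(ω_r−ω_c),  ω_r=0, ω_c=1
Stage 1: ω_s = 1 − (62/32)(0−1) = 47/16
  ⇒ ω_s¹/ω_c¹ = 47/16
Stage 2: N_ring = 26 + 2·16 = 58
Stage 2: 26(ω_s−ω_c) = −58(ω_r−ω_c),  ω_r=0, ω_s=1
Stage 2: 26(1−ω_c) = −58(0−ω_c)  ⇒  84ω_c = 26  ⇒  ω_c = 13/42
  ⇒ ω_c²/ω_s² = 13/42
Coupling ω_s² = ω_s¹ ⇒ overall = 47/16 × 13/42 = 611/672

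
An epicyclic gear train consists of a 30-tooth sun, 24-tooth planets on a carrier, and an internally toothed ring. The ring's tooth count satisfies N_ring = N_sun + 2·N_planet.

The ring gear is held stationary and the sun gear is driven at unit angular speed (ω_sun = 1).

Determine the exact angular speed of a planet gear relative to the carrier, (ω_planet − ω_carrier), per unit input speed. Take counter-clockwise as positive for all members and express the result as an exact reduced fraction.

-65/72

N_ring = 30 + 2·24 = 78
30(ω_s−ω_c) = −78(ω_r−ω_c),  ω_r=0, ω_s=1
30(1−ω_c) = −78(0−ω_c)  ⇒  108ω_c = 30  ⇒  ω_c = 5/18
sun–planet: 30·(1−5/18) = −24·(ω_p−ω_c)  ⇒  ω_p−ω_c = −(30/24)·(13/18) = -65/72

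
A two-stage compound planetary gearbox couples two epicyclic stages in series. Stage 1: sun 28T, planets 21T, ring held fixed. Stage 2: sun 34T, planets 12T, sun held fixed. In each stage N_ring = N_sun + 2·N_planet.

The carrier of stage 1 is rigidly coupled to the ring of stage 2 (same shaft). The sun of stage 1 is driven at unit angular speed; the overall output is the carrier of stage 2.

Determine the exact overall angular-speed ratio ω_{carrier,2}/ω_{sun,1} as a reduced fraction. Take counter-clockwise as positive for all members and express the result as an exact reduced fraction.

29/161

Stage 1: N_ring = 28 + 2·21 = 70
Stage 1: 28(ω_s−ω_c) = −70(ω_r−ω_c),  ω_r=0, ω_s=1
Stage 1: 28(1−ω_c) = −70(0−ω_c)  ⇒  98ω_c = 28  ⇒  ω_c = 2/7
  ⇒ ω_c¹/ω_s¹ = 2/7
Stage 2: N_ring = 34 + 2·12 = 58
Stage 2: 34(ω_s−ω_c) = −58(ω_r−ω_c),  ω_s=0, ω_r=1
Stage 2: 34(0−ω_c) = −58(1−ω_c)  ⇒  92ω_c = 58  ⇒  ω_c = 29/46
  ⇒ ω_c²/ω_r² = 29/46
Coupling ω_r² = ω_c¹ ⇒ overall = 2/7 × 29/46 = 29/161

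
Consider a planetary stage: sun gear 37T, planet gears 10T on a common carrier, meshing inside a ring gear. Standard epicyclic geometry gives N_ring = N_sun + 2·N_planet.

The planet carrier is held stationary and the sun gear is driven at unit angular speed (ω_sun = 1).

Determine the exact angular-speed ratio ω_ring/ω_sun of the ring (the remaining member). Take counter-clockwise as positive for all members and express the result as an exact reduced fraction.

N_ring = 37 + 2·10 = 57
37(ω_s−ω_c) = −57(ω_r−ω_c),  ω_c=0, ω_s=1
ω_r = 0 − (37/57)(1−0) = -37/57
ω_r/ω_s = -37/57

-37/57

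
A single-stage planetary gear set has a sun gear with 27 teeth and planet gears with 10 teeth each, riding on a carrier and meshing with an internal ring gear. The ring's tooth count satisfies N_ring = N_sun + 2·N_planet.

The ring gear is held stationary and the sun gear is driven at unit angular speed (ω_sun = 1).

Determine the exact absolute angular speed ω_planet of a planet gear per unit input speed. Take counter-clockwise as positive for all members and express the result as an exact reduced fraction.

N_ring = 27 + 2·10 = 47
27(ω_s−ω_c) = −47(ω_r−ω_c),  ω_r=0, ω_s=1
27(1−ω_c) = −47(0−ω_c)  ⇒  74ω_c = 27  ⇒  ω_c = 27/74
sun–planet: 27·(1−27/74) = −10·(ω_p−ω_c)  ⇒  ω_p−ω_c = −(27/10)·(47/74) = -1269/740
ω_p = 27/74 − 1269/740 = -27/20

-27/20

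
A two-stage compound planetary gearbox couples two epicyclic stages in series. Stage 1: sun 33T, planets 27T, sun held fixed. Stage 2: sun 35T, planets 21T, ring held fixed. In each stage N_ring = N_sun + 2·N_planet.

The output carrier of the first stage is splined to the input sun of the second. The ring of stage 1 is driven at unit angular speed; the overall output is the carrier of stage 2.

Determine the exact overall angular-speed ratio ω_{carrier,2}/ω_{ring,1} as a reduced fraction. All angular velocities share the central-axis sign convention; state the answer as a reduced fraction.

29/128

Stage 1: N_ring = 33 + 2·27 = 87
Stage 1: 33(ω_s−ω_c) = −87(ω_r−ω_c),  ω_s=0, ω_r=1
Stage 1: 33(0−ω_c) = −87(1−ω_c)  ⇒  120ω_c = 87  ⇒  ω_c = 29/40
  ⇒ ω_c¹/ω_r¹ = 29/40
Stage 2: N_ring = 35 + 2·21 = 77
Stage 2: 35(ω_s−ω_c) = −77(ω_r−ω_c),  ω_r=0, ω_s=1
Stage 2: 35(1−ω_c) = −77(0−ω_c)  ⇒  112ω_c = 35  ⇒  ω_c = 5/16
  ⇒ ω_c²/ω_s² = 5/16
Coupling ω_s² = ω_c¹ ⇒ overall = 29/40 × 5/16 = 29/128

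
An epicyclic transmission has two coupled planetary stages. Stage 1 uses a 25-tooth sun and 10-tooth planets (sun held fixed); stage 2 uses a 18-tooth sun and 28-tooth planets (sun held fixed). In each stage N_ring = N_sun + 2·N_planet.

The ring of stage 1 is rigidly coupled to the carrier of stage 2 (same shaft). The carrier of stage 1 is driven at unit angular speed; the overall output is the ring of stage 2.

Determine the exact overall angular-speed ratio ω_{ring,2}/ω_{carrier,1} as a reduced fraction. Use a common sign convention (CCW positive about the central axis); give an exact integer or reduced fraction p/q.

Stage 1: N_ring = 25 + 2·10 = 45
Stage 1: 25(ω_s−ω_c) = −45(ω_r−ω_c),  ω_s=0, ω_c=1
Stage 1: ω_r = 1 − (25/45)(0−1) = 14/9
  ⇒ ω_r¹/ω_c¹ = 14/9
Stage 2: N_ring = 18 + 2·28 = 74
Stage 2: 18(ω_s−ω_c) = −74(ω_r−ω_c),  ω_s=0, ω_c=1
Stage 2: ω_r = 1 − (18/74)(0−1) = 46/37
  ⇒ ω_r²/ω_c² = 46/37
Coupling ω_c² = ω_r¹ ⇒ overall = 14/9 × 46/37 = 644/333

644/333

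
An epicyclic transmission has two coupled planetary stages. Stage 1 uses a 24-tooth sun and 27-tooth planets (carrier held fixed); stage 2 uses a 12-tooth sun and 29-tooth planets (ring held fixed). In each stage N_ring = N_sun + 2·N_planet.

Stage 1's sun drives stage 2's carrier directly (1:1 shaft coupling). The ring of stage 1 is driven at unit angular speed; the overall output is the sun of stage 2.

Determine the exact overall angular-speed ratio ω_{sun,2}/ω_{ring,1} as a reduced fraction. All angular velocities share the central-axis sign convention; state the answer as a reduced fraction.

Stage 1: N_ring = 24 + 2·27 = 78
Stage 1: 24(ω_s−ω_c) = −78(ω_r−ω_c),  ω_c=0, ω_r=1
Stage 1: ω_s = 0 − (78/24)(1−0) = -13/4
  ⇒ ω_s¹/ω_r¹ = -13/4
Stage 2: N_ring = 12 + 2·29 = 70
Stage 2: 12(ω_s−ω_c) = −70(ω_r−ω_c),  ω_r=0, ω_c=1
Stage 2: ω_s = 1 − (70/12)(0−1) = 41/6
  ⇒ ω_s²/ω_c² = 41/6
Coupling ω_c² = ω_s¹ ⇒ overall = -13/4 × 41/6 = -533/24

-533/24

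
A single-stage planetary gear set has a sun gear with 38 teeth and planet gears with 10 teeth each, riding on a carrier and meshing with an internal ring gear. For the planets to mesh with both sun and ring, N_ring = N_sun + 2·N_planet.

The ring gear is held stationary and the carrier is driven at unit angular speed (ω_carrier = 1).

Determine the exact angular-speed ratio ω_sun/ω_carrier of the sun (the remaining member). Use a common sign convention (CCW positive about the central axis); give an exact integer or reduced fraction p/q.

48/19

N_ring = 38 + 2·10 = 58
38(ω_s−ω_c) = −58(ω_r−ω_c),  ω_r=0, ω_c=1
ω_s = 1 − (58/38)(0−1) = 48/19
ω_s/ω_c = 48/19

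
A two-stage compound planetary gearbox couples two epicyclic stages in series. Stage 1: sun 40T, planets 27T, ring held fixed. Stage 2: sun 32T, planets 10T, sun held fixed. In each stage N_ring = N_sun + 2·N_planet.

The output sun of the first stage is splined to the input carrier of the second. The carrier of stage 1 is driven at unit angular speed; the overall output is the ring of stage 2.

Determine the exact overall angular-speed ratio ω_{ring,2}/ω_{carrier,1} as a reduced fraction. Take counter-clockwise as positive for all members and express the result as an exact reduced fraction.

1407/260

Stage 1: N_ring = 40 + 2·27 = 94
Stage 1: 40(ω_s−ω_c) = −94(ω_r−ω_c),  ω_r=0, ω_c=1
Stage 1: ω_s = 1 − (94/40)(0−1) = 67/20
  ⇒ ω_s¹/ω_c¹ = 67/20
Stage 2: N_ring = 32 + 2·10 = 52
Stage 2: 32(ω_s−ω_c) = −52(ω_r−ω_c),  ω_s=0, ω_c=1
Stage 2: ω_r = 1 − (32/52)(0−1) = 21/13
  ⇒ ω_r²/ω_c² = 21/13
Coupling ω_c² = ω_s¹ ⇒ overall = 67/20 × 21/13 = 1407/260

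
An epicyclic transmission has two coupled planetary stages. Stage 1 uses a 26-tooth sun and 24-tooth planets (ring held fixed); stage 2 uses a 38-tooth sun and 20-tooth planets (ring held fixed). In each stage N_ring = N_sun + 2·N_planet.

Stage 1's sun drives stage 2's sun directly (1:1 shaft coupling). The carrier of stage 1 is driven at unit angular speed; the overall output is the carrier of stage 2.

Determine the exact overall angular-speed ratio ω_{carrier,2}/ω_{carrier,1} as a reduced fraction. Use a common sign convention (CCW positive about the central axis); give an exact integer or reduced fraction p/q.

Stage 1: N_ring = 26 + 2·24 = 74
Stage 1: 26(ω_s−ω_c) = −74(ω_r−ω_c),  ω_r=0, ω_c=1
Stage 1: ω_s = 1 − (74/26)(0−1) = 50/13
  ⇒ ω_s¹/ω_c¹ = 50/13
Stage 2: N_ring = 38 + 2·20 = 78
Stage 2: 38(ω_s−ω_c) = −78(ω_r−ω_c),  ω_r=0, ω_s=1
Stage 2: 38(1−ω_c) = −78(0−ω_c)  ⇒  116ω_c = 38  ⇒  ω_c = 19/58
  ⇒ ω_c²/ω_s² = 19/58
Coupling ω_s² = ω_s¹ ⇒ overall = 50/13 × 19/58 = 475/377

475/377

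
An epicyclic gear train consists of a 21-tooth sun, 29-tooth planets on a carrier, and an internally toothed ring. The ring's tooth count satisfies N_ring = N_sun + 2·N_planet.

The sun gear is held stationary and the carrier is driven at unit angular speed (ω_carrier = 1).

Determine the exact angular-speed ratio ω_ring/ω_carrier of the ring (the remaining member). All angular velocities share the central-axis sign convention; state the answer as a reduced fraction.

N_ring = 21 + 2·29 = 79
21(ω_s−ω_c) = −79(ω_r−ω_c),  ω_s=0, ω_c=1
ω_r = 1 − (21/79)(0−1) = 100/79
ω_r/ω_c = 100/79

100/79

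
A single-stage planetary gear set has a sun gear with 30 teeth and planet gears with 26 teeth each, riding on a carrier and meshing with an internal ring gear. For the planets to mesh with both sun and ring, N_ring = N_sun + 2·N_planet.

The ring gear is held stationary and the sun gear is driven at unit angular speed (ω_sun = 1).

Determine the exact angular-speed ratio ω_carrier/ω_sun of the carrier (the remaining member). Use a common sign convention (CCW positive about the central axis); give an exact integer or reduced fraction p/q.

N_ring = 30 + 2·26 = 82
30(ω_s−ω_c) = −82(ω_r−ω_c),  ω_r=0, ω_s=1
30(1−ω_c) = −82(0−ω_c)  ⇒  112ω_c = 30  ⇒  ω_c = 15/56
ω_c/ω_s = 15/56

15/56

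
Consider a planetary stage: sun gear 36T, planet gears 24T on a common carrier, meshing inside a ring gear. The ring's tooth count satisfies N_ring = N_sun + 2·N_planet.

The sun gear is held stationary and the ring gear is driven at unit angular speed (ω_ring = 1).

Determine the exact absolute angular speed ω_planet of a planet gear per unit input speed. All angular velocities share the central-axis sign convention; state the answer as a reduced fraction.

7/4

N_ring = 36 + 2·24 = 84
36(ω_s−ω_c) = −84(ω_r−ω_c),  ω_s=0, ω_r=1
36(0−ω_c) = −84(1−ω_c)  ⇒  120ω_c = 84  ⇒  ω_c = 7/10
sun–planet: 36·(0−7/10) = −24·(ω_p−ω_c)  ⇒  ω_p−ω_c = −(36/24)·(-7/10) = 21/20
ω_p = 7/10 + 21/20 = 7/4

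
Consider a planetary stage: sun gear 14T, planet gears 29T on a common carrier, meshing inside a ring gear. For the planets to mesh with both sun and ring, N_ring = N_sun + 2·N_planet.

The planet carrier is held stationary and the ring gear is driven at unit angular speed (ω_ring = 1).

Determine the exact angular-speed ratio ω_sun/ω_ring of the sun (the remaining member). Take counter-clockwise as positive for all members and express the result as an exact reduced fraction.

-36/7

N_ring = 14 + 2·29 = 72
14(ω_s−ω_c) = −72(ω_r−ω_c),  ω_c=0, ω_r=1
ω_s = 0 − (72/14)(1−0) = -36/7
ω_s/ω_r = -36/7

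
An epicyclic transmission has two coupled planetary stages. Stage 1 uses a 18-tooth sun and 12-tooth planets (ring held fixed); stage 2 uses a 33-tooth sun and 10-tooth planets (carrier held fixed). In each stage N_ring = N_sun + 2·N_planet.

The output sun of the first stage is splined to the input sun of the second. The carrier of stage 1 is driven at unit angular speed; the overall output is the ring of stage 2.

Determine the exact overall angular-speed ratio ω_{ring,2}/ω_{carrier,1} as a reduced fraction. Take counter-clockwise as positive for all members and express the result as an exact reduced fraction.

-110/53

Stage 1: N_ring = 18 + 2·12 = 42
Stage 1: 18(ω_s−ω_c) = −42(ω_r−ω_c),  ω_r=0, ω_c=1
Stage 1: ω_s = 1 − (42/18)(0−1) = 10/3
  ⇒ ω_s¹/ω_c¹ = 10/3
Stage 2: N_ring = 33 + 2·10 = 53
Stage 2: 33(ω_s−ω_c) = −53(ω_r−ω_c),  ω_c=0, ω_s=1
Stage 2: ω_r = 0 − (33/53)(1−0) = -33/53
  ⇒ ω_r²/ω_s² = -33/53
Coupling ω_s² = ω_s¹ ⇒ overall = 10/3 × -33/53 = -110/53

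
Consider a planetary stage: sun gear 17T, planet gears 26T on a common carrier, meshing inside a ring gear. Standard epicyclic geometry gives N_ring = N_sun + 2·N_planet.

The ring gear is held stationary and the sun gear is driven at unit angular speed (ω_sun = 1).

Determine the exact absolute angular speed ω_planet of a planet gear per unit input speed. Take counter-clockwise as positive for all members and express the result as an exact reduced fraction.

N_ring = 17 + 2·26 = 69
17(ω_s−ω_c) = −69(ω_r−ω_c),  ω_r=0, ω_s=1
17(1−ω_c) = −69(0−ω_c)  ⇒  86ω_c = 17  ⇒  ω_c = 17/86
sun–planet: 17·(1−17/86) = −26·(ω_p−ω_c)  ⇒  ω_p−ω_c = −(17/26)·(69/86) = -1173/2236
ω_p = 17/86 − 1173/2236 = -17/52

-17/52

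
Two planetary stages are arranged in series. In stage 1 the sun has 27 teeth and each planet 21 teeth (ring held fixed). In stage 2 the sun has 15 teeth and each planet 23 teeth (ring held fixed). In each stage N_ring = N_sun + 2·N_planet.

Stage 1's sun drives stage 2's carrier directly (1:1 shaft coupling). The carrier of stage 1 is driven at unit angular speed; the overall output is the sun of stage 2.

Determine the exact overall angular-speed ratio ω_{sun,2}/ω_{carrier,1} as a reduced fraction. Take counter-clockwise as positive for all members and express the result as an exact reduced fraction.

Stage 1: N_ring = 27 + 2·21 = 69
Stage 1: 27(ω_s−ω_c) = −69(ω_r−ω_c),  ω_r=0, ω_c=1
Stage 1: ω_s = 1 − (69/27)(0−1) = 32/9
  ⇒ ω_s¹/ω_c¹ = 32/9
Stage 2: N_ring = 15 + 2·23 = 61
Stage 2: 15(ω_s−ω_c) = −61(ω_r−ω_c),  ω_r=0, ω_c=1
Stage 2: ω_s = 1 − (61/15)(0−1) = 76/15
  ⇒ ω_s²/ω_c² = 76/15
Coupling ω_c² = ω_s¹ ⇒ overall = 32/9 × 76/15 = 2432/135

2432/135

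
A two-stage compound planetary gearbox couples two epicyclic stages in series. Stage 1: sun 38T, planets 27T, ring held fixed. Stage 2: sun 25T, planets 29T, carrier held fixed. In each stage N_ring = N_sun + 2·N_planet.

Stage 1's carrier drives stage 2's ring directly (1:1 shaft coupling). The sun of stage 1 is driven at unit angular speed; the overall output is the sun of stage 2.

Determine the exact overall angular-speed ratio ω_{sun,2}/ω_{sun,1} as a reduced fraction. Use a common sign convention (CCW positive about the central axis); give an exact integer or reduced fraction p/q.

Stage 1: N_ring = 38 + 2·27 = 92
Stage 1: 38(ω_s−ω_c) = −92(ω_r−ω_c),  ω_r=0, ω_s=1
Stage 1: 38(1−ω_c) = −92(0−ω_c)  ⇒  130ω_c = 38  ⇒  ω_c = 19/65
  ⇒ ω_c¹/ω_s¹ = 19/65
Stage 2: N_ring = 25 + 2·29 = 83
Stage 2: 25(ω_s−ω_c) = −83(ω_r−ω_c),  ω_c=0, ω_r=1
Stage 2: ω_s = 0 − (83/25)(1−0) = -83/25
  ⇒ ω_s²/ω_r² = -83/25
Coupling ω_r² = ω_c¹ ⇒ overall = 19/65 × -83/25 = -1577/1625

-1577/1625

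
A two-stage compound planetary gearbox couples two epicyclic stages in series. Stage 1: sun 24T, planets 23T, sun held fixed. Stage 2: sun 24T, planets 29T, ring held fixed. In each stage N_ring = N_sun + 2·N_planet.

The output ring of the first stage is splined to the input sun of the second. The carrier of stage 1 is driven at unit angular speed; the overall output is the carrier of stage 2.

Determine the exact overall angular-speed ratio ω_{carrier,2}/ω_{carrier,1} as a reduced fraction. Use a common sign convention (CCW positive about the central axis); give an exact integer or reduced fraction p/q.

Stage 1: N_ring = 24 + 2·23 = 70
Stage 1: 24(ω_s−ω_c) = −70(ω_r−ω_c),  ω_s=0, ω_c=1
Stage 1: ω_r = 1 − (24/70)(0−1) = 47/35
  ⇒ ω_r¹/ω_c¹ = 47/35
Stage 2: N_ring = 24 + 2·29 = 82
Stage 2: 24(ω_s−ω_c) = −82(ω_r−ω_c),  ω_r=0, ω_s=1
Stage 2: 24(1−ω_c) = −82(0−ω_c)  ⇒  106ω_c = 24  ⇒  ω_c = 12/53
  ⇒ ω_c²/ω_s² = 12/53
Coupling ω_s² = ω_r¹ ⇒ overall = 47/35 × 12/53 = 564/1855

564/1855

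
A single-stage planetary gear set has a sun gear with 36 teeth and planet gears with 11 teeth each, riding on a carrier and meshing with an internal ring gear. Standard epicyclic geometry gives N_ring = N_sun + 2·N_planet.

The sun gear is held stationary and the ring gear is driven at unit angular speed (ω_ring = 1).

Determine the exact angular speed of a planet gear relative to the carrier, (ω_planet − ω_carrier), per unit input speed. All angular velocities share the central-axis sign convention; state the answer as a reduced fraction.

N_ring = 36 + 2·11 = 58
36(ω_s−ω_c) = −58(ω_r−ω_c),  ω_s=0, ω_r=1
36(0−ω_c) = −58(1−ω_c)  ⇒  94ω_c = 58  ⇒  ω_c = 29/47
sun–planet: 36·(0−29/47) = −11·(ω_p−ω_c)  ⇒  ω_p−ω_c = −(36/11)·(-29/47) = 1044/517

1044/517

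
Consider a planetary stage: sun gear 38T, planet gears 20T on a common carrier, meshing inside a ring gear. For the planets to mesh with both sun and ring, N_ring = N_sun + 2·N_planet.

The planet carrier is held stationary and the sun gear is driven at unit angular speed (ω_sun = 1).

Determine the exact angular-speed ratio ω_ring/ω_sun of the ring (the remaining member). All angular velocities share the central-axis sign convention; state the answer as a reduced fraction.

-19/39

N_ring = 38 + 2·20 = 78
38(ω_s−ω_c) = −78(ω_r−ω_c),  ω_c=0, ω_s=1
ω_r = 0 − (38/78)(1−0) = -19/39
ω_r/ω_s = -19/39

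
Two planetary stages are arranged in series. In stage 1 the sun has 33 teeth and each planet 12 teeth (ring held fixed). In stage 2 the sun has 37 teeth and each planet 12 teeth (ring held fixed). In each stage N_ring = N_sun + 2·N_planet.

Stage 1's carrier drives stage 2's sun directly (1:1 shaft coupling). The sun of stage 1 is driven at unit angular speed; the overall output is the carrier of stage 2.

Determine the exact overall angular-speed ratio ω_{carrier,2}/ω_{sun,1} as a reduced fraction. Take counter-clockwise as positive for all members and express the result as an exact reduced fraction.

Stage 1: N_ring = 33 + 2·12 = 57
Stage 1: 33(ω_s−ω_c) = −57(ω_r−ω_c),  ω_r=0, ω_s=1
Stage 1: 33(1−ω_c) = −57(0−ω_c)  ⇒  90ω_c = 33  ⇒  ω_c = 11/30
  ⇒ ω_c¹/ω_s¹ = 11/30
Stage 2: N_ring = 37 + 2·12 = 61
Stage 2: 37(ω_s−ω_c) = −61(ω_r−ω_c),  ω_r=0, ω_s=1
Stage 2: 37(1−ω_c) = −61(0−ω_c)  ⇒  98ω_c = 37  ⇒  ω_c = 37/98
  ⇒ ω_c²/ω_s² = 37/98
Coupling ω_s² = ω_c¹ ⇒ overall = 11/30 × 37/98 = 407/2940

407/2940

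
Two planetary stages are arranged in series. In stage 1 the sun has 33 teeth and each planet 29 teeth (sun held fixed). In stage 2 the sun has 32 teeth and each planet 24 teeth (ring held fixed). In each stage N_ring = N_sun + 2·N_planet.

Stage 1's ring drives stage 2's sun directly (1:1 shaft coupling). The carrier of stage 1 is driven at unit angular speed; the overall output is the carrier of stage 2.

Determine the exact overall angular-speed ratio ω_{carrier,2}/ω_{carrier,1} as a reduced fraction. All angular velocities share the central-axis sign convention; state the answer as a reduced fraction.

248/637

Stage 1: N_ring = 33 + 2·29 = 91
Stage 1: 33(ω_s−ω_c) = −91(ω_r−ω_c),  ω_s=0, ω_c=1
Stage 1: ω_r = 1 − (33/91)(0−1) = 124/91
  ⇒ ω_r¹/ω_c¹ = 124/91
Stage 2: N_ring = 32 + 2·24 = 80
Stage 2: 32(ω_s−ω_c) = −80(ω_r−ω_c),  ω_r=0, ω_s=1
Stage 2: 32(1−ω_c) = −80(0−ω_c)  ⇒  112ω_c = 32  ⇒  ω_c = 2/7
  ⇒ ω_c²/ω_s² = 2/7
Coupling ω_s² = ω_r¹ ⇒ overall = 124/91 × 2/7 = 248/637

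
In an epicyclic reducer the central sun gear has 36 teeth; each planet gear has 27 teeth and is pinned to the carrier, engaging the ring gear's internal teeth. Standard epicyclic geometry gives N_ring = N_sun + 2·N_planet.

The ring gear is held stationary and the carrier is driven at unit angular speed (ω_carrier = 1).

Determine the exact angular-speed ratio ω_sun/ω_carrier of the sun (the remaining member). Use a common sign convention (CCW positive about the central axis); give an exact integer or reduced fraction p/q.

7/2

N_ring = 36 + 2·27 = 90
36(ω_s−ω_c) = −90(ω_r−ω_c),  ω_r=0, ω_c=1
ω_s = 1 − (90/36)(0−1) = 7/2
ω_s/ω_c = 7/2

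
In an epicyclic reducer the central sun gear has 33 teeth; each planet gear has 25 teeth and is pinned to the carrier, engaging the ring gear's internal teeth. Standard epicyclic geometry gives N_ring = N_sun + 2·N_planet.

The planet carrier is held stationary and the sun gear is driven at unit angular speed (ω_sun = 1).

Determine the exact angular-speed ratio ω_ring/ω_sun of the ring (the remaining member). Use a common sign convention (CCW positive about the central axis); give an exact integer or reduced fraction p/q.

N_ring = 33 + 2·25 = 83
33(ω_s−ω_c) = −83(ω_r−ω_c),  ω_c=0, ω_s=1
ω_r = 0 − (33/83)(1−0) = -33/83
ω_r/ω_s = -33/83

-33/83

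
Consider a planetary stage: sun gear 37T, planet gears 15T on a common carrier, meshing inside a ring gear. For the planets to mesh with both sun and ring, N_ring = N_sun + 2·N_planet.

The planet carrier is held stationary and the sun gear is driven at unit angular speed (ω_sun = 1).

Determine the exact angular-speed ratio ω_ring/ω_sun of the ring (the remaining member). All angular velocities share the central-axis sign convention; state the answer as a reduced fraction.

N_ring = 37 + 2·15 = 67
37(ω_s−ω_c) = −67(ω_r−ω_c),  ω_c=0, ω_s=1
ω_r = 0 − (37/67)(1−0) = -37/67
ω_r/ω_s = -37/67

-37/67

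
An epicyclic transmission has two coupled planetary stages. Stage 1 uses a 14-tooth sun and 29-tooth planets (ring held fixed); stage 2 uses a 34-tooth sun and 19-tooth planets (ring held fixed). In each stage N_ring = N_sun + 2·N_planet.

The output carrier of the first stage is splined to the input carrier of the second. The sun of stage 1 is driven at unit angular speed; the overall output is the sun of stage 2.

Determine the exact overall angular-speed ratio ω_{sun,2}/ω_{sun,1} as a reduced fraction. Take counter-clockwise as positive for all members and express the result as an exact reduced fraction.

371/731

Stage 1: N_ring = 14 + 2·29 = 72
Stage 1: 14(ω_s−ω_c) = −72(ω_r−ω_c),  ω_r=0, ω_s=1
Stage 1: 14(1−ω_c) = −72(0−ω_c)  ⇒  86ω_c = 14  ⇒  ω_c = 7/43
  ⇒ ω_c¹/ω_s¹ = 7/43
Stage 2: N_ring = 34 + 2·19 = 72
Stage 2: 34(ω_s−ω_c) = −72(ω_r−ω_c),  ω_r=0, ω_c=1
Stage 2: ω_s = 1 − (72/34)(0−1) = 53/17
  ⇒ ω_s²/ω_c² = 53/17
Coupling ω_c² = ω_c¹ ⇒ overall = 7/43 × 53/17 = 371/731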